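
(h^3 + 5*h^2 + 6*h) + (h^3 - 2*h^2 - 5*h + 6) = 2*h^3 + 3*h^2 + h + 6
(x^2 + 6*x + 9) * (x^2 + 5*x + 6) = x^4 + 11*x^3 + 45*x^2 + 81*x + 54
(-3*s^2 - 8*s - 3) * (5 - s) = 3*s^3 - 7*s^2 - 37*s - 15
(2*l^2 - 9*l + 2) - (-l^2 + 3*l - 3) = 3*l^2 - 12*l + 5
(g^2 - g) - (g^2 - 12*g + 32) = 11*g - 32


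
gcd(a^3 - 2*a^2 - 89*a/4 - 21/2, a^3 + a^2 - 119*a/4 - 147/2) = a^2 - 5*a/2 - 21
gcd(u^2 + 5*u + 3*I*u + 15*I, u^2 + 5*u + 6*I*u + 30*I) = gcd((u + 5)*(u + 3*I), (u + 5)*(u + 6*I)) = u + 5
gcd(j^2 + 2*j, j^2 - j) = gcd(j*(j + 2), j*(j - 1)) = j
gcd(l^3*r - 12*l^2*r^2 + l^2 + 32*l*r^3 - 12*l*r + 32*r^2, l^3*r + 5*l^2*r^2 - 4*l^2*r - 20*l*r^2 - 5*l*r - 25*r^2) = 1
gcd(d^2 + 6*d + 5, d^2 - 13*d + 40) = 1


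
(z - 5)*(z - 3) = z^2 - 8*z + 15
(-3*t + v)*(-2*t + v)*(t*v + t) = 6*t^3*v + 6*t^3 - 5*t^2*v^2 - 5*t^2*v + t*v^3 + t*v^2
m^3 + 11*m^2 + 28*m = m*(m + 4)*(m + 7)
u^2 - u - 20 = (u - 5)*(u + 4)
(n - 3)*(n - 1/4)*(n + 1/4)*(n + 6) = n^4 + 3*n^3 - 289*n^2/16 - 3*n/16 + 9/8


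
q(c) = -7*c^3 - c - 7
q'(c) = -21*c^2 - 1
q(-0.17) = -6.80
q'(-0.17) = -1.61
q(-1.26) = 8.26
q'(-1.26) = -34.34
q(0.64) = -9.48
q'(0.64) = -9.60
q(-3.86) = 399.45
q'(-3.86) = -313.89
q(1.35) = -25.57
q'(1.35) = -39.27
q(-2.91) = 168.41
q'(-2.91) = -178.83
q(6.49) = -1927.01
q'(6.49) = -885.52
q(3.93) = -435.82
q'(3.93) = -325.34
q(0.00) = -7.00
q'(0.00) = -1.00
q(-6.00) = 1511.00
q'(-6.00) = -757.00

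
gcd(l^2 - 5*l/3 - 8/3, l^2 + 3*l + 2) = l + 1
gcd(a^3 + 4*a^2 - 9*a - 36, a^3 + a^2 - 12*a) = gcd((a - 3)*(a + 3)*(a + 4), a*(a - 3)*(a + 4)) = a^2 + a - 12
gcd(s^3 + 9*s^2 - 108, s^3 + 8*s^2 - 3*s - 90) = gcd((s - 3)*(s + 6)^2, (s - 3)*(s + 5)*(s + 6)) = s^2 + 3*s - 18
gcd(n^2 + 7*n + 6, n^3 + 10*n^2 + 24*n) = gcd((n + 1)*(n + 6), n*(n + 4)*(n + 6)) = n + 6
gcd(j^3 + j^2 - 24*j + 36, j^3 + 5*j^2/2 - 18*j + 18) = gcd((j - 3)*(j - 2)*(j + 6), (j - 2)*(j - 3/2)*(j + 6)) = j^2 + 4*j - 12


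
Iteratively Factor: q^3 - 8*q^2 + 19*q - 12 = (q - 1)*(q^2 - 7*q + 12) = (q - 3)*(q - 1)*(q - 4)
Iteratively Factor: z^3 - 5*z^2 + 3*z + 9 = (z + 1)*(z^2 - 6*z + 9) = (z - 3)*(z + 1)*(z - 3)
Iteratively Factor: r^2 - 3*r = (r - 3)*(r)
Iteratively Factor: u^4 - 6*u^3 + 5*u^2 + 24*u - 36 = (u - 3)*(u^3 - 3*u^2 - 4*u + 12) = (u - 3)*(u - 2)*(u^2 - u - 6) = (u - 3)*(u - 2)*(u + 2)*(u - 3)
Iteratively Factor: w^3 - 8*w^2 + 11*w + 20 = (w - 4)*(w^2 - 4*w - 5) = (w - 4)*(w + 1)*(w - 5)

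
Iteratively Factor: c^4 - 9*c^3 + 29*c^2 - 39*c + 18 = (c - 3)*(c^3 - 6*c^2 + 11*c - 6) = (c - 3)^2*(c^2 - 3*c + 2) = (c - 3)^2*(c - 2)*(c - 1)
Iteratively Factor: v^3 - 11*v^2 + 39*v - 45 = (v - 3)*(v^2 - 8*v + 15) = (v - 3)^2*(v - 5)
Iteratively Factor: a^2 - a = (a - 1)*(a)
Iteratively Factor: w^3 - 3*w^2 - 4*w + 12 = (w - 3)*(w^2 - 4) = (w - 3)*(w - 2)*(w + 2)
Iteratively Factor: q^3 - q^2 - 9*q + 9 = (q - 3)*(q^2 + 2*q - 3) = (q - 3)*(q + 3)*(q - 1)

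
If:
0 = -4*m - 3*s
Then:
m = -3*s/4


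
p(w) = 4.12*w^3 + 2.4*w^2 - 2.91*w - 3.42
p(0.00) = -3.42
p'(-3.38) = 122.07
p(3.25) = 153.90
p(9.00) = 3168.27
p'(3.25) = 143.24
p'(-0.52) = -2.06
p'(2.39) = 79.16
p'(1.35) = 26.10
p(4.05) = 297.85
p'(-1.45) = 16.12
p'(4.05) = 219.26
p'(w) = 12.36*w^2 + 4.8*w - 2.91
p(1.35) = 7.16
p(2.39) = 59.58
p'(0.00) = -2.91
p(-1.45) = -6.71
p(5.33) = 673.10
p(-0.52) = -1.84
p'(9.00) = 1041.45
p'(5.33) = 373.81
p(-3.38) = -125.26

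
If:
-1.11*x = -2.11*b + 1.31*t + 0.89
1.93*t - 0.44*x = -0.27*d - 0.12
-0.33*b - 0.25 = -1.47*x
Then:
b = 4.45454545454545*x - 0.757575757575758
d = 13.1342260604347 - 43.6006374174313*x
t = 6.32755031228314*x - 1.89960675456859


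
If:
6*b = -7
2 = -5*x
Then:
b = -7/6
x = -2/5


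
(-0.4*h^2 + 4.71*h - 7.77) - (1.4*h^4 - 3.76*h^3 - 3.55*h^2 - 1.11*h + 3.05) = -1.4*h^4 + 3.76*h^3 + 3.15*h^2 + 5.82*h - 10.82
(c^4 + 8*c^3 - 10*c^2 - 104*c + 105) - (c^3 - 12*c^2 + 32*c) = c^4 + 7*c^3 + 2*c^2 - 136*c + 105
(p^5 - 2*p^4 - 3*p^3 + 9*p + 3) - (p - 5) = p^5 - 2*p^4 - 3*p^3 + 8*p + 8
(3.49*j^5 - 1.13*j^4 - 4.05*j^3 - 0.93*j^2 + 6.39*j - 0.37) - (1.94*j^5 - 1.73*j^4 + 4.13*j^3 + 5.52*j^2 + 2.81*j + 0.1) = 1.55*j^5 + 0.6*j^4 - 8.18*j^3 - 6.45*j^2 + 3.58*j - 0.47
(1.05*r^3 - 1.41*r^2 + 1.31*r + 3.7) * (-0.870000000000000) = -0.9135*r^3 + 1.2267*r^2 - 1.1397*r - 3.219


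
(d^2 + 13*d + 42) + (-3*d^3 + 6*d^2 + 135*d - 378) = -3*d^3 + 7*d^2 + 148*d - 336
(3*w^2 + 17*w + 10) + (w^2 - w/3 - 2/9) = 4*w^2 + 50*w/3 + 88/9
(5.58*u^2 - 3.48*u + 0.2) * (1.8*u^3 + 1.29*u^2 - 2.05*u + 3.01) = 10.044*u^5 + 0.9342*u^4 - 15.5682*u^3 + 24.1878*u^2 - 10.8848*u + 0.602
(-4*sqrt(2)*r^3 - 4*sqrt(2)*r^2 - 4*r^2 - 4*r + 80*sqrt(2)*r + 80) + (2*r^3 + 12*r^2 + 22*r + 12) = -4*sqrt(2)*r^3 + 2*r^3 - 4*sqrt(2)*r^2 + 8*r^2 + 18*r + 80*sqrt(2)*r + 92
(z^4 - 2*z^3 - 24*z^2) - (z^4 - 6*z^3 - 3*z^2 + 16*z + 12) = 4*z^3 - 21*z^2 - 16*z - 12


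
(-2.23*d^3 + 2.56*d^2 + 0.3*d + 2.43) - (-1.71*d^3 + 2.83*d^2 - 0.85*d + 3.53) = -0.52*d^3 - 0.27*d^2 + 1.15*d - 1.1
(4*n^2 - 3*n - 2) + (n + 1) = 4*n^2 - 2*n - 1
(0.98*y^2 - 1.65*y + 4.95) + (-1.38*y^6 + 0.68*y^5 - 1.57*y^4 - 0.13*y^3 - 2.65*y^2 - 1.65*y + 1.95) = -1.38*y^6 + 0.68*y^5 - 1.57*y^4 - 0.13*y^3 - 1.67*y^2 - 3.3*y + 6.9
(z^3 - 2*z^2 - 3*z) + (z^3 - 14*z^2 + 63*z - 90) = 2*z^3 - 16*z^2 + 60*z - 90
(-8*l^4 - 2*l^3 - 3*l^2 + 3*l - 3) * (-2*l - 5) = 16*l^5 + 44*l^4 + 16*l^3 + 9*l^2 - 9*l + 15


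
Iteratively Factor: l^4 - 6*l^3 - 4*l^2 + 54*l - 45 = (l - 5)*(l^3 - l^2 - 9*l + 9) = (l - 5)*(l + 3)*(l^2 - 4*l + 3) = (l - 5)*(l - 3)*(l + 3)*(l - 1)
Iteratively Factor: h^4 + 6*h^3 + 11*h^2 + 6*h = (h + 2)*(h^3 + 4*h^2 + 3*h) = (h + 2)*(h + 3)*(h^2 + h) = (h + 1)*(h + 2)*(h + 3)*(h)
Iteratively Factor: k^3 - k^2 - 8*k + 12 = (k - 2)*(k^2 + k - 6) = (k - 2)*(k + 3)*(k - 2)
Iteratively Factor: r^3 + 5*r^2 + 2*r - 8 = (r + 2)*(r^2 + 3*r - 4) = (r + 2)*(r + 4)*(r - 1)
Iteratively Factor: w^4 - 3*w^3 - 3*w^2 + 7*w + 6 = (w - 2)*(w^3 - w^2 - 5*w - 3) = (w - 3)*(w - 2)*(w^2 + 2*w + 1) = (w - 3)*(w - 2)*(w + 1)*(w + 1)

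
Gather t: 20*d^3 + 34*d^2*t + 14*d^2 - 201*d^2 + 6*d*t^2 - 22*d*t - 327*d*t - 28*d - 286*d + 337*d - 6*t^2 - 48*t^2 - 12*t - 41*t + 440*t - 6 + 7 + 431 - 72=20*d^3 - 187*d^2 + 23*d + t^2*(6*d - 54) + t*(34*d^2 - 349*d + 387) + 360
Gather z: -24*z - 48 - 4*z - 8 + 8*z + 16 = -20*z - 40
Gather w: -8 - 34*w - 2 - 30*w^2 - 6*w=-30*w^2 - 40*w - 10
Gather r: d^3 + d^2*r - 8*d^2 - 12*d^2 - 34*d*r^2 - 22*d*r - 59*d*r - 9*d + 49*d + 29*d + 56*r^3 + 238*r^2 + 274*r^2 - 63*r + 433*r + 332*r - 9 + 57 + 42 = d^3 - 20*d^2 + 69*d + 56*r^3 + r^2*(512 - 34*d) + r*(d^2 - 81*d + 702) + 90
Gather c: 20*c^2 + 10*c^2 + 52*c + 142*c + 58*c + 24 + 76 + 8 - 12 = 30*c^2 + 252*c + 96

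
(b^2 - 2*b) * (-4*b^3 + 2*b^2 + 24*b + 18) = -4*b^5 + 10*b^4 + 20*b^3 - 30*b^2 - 36*b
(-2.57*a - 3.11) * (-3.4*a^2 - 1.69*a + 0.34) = 8.738*a^3 + 14.9173*a^2 + 4.3821*a - 1.0574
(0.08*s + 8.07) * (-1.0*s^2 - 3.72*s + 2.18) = -0.08*s^3 - 8.3676*s^2 - 29.846*s + 17.5926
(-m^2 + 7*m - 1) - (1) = -m^2 + 7*m - 2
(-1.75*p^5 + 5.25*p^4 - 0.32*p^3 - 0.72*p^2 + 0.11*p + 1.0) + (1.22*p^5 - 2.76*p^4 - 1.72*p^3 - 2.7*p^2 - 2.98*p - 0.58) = -0.53*p^5 + 2.49*p^4 - 2.04*p^3 - 3.42*p^2 - 2.87*p + 0.42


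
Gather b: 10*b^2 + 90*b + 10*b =10*b^2 + 100*b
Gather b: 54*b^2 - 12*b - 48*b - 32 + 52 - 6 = 54*b^2 - 60*b + 14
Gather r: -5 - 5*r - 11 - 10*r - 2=-15*r - 18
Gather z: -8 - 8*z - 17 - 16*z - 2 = -24*z - 27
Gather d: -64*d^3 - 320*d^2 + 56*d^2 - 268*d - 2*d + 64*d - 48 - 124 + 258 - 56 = -64*d^3 - 264*d^2 - 206*d + 30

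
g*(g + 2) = g^2 + 2*g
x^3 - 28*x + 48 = (x - 4)*(x - 2)*(x + 6)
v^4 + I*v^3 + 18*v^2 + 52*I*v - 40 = (v - 5*I)*(v + 2*I)^3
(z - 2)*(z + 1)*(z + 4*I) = z^3 - z^2 + 4*I*z^2 - 2*z - 4*I*z - 8*I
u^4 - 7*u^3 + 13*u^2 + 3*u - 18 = (u - 3)^2*(u - 2)*(u + 1)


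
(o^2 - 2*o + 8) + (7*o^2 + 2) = 8*o^2 - 2*o + 10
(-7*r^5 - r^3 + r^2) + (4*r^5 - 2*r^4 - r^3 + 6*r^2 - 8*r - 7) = -3*r^5 - 2*r^4 - 2*r^3 + 7*r^2 - 8*r - 7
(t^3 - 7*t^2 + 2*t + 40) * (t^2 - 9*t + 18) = t^5 - 16*t^4 + 83*t^3 - 104*t^2 - 324*t + 720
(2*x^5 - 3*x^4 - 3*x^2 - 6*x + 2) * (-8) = -16*x^5 + 24*x^4 + 24*x^2 + 48*x - 16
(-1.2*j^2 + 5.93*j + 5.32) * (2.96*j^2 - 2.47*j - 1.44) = -3.552*j^4 + 20.5168*j^3 + 2.8281*j^2 - 21.6796*j - 7.6608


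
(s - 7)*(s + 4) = s^2 - 3*s - 28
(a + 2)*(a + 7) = a^2 + 9*a + 14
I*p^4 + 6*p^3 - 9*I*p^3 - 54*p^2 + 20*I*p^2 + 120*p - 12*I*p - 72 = (p - 6)*(p - 2)*(p - 6*I)*(I*p - I)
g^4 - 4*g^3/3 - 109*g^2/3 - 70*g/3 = g*(g - 7)*(g + 2/3)*(g + 5)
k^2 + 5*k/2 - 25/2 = (k - 5/2)*(k + 5)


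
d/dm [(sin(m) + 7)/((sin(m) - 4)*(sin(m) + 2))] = (-14*sin(m) + cos(m)^2 + 5)*cos(m)/((sin(m) - 4)^2*(sin(m) + 2)^2)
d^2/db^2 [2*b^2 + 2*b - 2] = 4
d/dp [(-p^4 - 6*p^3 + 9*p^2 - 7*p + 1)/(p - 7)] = (-3*p^4 + 16*p^3 + 135*p^2 - 126*p + 48)/(p^2 - 14*p + 49)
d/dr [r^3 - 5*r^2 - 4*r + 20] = 3*r^2 - 10*r - 4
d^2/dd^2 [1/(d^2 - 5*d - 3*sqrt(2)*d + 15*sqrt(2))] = 2*(-d^2 + 3*sqrt(2)*d + 5*d + (-2*d + 3*sqrt(2) + 5)^2 - 15*sqrt(2))/(d^2 - 5*d - 3*sqrt(2)*d + 15*sqrt(2))^3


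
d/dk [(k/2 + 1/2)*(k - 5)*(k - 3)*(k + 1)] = 2*k^3 - 9*k^2 + 11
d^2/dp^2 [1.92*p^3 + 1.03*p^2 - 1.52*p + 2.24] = 11.52*p + 2.06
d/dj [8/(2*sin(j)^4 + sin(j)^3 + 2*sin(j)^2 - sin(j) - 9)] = 8*(-8*sin(j)^3 - 3*sin(j)^2 - 4*sin(j) + 1)*cos(j)/(2*sin(j)^4 + sin(j)^3 + 2*sin(j)^2 - sin(j) - 9)^2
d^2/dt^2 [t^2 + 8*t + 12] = 2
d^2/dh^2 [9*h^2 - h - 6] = 18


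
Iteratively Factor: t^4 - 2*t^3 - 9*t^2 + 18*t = (t)*(t^3 - 2*t^2 - 9*t + 18) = t*(t - 2)*(t^2 - 9) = t*(t - 3)*(t - 2)*(t + 3)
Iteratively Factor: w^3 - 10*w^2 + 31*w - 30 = (w - 2)*(w^2 - 8*w + 15) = (w - 5)*(w - 2)*(w - 3)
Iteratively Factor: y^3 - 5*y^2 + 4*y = (y)*(y^2 - 5*y + 4) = y*(y - 4)*(y - 1)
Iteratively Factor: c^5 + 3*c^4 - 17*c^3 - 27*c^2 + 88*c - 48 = (c - 1)*(c^4 + 4*c^3 - 13*c^2 - 40*c + 48) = (c - 3)*(c - 1)*(c^3 + 7*c^2 + 8*c - 16) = (c - 3)*(c - 1)*(c + 4)*(c^2 + 3*c - 4) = (c - 3)*(c - 1)^2*(c + 4)*(c + 4)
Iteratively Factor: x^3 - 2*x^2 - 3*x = (x + 1)*(x^2 - 3*x) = (x - 3)*(x + 1)*(x)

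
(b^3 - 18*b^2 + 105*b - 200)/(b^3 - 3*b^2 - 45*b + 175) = (b - 8)/(b + 7)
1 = 1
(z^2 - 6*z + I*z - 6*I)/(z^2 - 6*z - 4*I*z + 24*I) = (z + I)/(z - 4*I)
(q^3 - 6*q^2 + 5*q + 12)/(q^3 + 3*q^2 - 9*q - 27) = (q^2 - 3*q - 4)/(q^2 + 6*q + 9)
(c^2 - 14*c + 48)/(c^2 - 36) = (c - 8)/(c + 6)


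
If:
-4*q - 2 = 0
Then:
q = -1/2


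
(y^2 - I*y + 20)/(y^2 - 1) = (y^2 - I*y + 20)/(y^2 - 1)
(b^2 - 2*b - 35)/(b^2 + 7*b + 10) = (b - 7)/(b + 2)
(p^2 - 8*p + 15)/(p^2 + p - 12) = (p - 5)/(p + 4)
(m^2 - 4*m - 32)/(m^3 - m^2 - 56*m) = (m + 4)/(m*(m + 7))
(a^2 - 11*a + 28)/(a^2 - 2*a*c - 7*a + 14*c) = (a - 4)/(a - 2*c)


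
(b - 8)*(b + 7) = b^2 - b - 56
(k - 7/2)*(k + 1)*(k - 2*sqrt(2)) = k^3 - 2*sqrt(2)*k^2 - 5*k^2/2 - 7*k/2 + 5*sqrt(2)*k + 7*sqrt(2)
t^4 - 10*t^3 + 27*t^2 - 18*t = t*(t - 6)*(t - 3)*(t - 1)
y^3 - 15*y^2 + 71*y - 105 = (y - 7)*(y - 5)*(y - 3)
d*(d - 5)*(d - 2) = d^3 - 7*d^2 + 10*d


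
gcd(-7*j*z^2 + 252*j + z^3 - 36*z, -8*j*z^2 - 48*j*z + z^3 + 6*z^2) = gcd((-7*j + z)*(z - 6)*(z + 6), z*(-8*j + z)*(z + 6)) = z + 6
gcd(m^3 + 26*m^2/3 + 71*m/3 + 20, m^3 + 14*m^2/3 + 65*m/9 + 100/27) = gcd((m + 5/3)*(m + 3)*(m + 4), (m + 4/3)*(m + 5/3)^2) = m + 5/3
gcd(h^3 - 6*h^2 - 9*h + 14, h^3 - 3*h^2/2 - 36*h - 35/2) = h - 7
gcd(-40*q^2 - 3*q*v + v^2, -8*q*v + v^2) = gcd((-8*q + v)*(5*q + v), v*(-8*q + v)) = 8*q - v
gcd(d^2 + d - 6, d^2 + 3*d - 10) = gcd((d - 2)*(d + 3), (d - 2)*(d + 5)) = d - 2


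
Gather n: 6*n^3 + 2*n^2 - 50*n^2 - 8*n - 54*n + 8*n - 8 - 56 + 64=6*n^3 - 48*n^2 - 54*n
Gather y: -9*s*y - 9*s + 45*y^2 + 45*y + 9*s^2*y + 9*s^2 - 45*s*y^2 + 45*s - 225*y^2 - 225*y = 9*s^2 + 36*s + y^2*(-45*s - 180) + y*(9*s^2 - 9*s - 180)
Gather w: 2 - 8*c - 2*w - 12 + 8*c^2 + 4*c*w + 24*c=8*c^2 + 16*c + w*(4*c - 2) - 10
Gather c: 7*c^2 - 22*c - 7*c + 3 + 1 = 7*c^2 - 29*c + 4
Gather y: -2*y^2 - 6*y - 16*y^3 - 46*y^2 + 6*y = -16*y^3 - 48*y^2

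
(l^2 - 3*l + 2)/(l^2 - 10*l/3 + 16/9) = 9*(l^2 - 3*l + 2)/(9*l^2 - 30*l + 16)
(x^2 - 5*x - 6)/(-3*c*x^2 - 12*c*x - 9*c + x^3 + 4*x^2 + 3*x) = (x - 6)/(-3*c*x - 9*c + x^2 + 3*x)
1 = 1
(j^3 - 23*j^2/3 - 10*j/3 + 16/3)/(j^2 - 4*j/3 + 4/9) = 3*(j^2 - 7*j - 8)/(3*j - 2)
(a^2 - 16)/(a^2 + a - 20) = (a + 4)/(a + 5)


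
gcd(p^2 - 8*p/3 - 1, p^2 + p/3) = p + 1/3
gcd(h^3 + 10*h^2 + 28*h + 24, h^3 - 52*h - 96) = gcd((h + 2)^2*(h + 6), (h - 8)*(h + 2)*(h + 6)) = h^2 + 8*h + 12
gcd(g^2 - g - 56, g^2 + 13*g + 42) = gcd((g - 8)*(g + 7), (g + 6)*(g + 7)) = g + 7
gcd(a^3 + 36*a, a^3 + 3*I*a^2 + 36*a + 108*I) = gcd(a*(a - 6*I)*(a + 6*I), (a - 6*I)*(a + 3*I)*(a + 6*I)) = a^2 + 36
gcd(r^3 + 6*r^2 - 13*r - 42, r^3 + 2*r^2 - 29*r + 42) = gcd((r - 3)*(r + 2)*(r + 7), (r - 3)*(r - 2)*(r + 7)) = r^2 + 4*r - 21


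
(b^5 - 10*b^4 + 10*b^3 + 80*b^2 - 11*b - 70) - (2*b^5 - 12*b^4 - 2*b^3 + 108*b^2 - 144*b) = -b^5 + 2*b^4 + 12*b^3 - 28*b^2 + 133*b - 70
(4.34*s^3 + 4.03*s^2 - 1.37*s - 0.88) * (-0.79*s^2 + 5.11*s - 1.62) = -3.4286*s^5 + 18.9937*s^4 + 14.6448*s^3 - 12.8341*s^2 - 2.2774*s + 1.4256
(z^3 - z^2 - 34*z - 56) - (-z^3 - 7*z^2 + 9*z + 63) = 2*z^3 + 6*z^2 - 43*z - 119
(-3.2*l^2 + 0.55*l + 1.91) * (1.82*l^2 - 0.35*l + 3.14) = -5.824*l^4 + 2.121*l^3 - 6.7643*l^2 + 1.0585*l + 5.9974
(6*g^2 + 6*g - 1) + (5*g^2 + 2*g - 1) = 11*g^2 + 8*g - 2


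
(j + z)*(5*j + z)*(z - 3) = 5*j^2*z - 15*j^2 + 6*j*z^2 - 18*j*z + z^3 - 3*z^2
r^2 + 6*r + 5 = (r + 1)*(r + 5)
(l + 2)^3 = l^3 + 6*l^2 + 12*l + 8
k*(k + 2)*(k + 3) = k^3 + 5*k^2 + 6*k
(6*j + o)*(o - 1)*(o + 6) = 6*j*o^2 + 30*j*o - 36*j + o^3 + 5*o^2 - 6*o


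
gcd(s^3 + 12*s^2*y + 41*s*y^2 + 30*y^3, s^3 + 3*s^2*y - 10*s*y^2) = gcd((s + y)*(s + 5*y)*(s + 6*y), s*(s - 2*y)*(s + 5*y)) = s + 5*y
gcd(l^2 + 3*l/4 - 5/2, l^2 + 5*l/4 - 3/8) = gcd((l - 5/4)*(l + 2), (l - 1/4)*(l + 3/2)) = 1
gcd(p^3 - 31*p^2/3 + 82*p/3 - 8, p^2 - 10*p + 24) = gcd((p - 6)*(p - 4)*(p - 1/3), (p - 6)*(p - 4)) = p^2 - 10*p + 24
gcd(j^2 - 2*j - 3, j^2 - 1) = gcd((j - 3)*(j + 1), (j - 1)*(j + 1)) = j + 1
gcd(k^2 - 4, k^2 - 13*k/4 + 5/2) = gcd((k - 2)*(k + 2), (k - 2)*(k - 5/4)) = k - 2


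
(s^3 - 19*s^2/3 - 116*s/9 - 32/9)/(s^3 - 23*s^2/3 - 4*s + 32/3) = (s + 1/3)/(s - 1)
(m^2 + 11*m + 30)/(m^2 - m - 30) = (m + 6)/(m - 6)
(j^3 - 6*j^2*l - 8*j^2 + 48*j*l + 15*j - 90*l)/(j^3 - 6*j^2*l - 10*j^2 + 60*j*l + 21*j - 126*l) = (j - 5)/(j - 7)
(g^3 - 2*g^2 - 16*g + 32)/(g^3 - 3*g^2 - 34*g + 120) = (g^2 + 2*g - 8)/(g^2 + g - 30)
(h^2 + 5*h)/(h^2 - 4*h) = (h + 5)/(h - 4)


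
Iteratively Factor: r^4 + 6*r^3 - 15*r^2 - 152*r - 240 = (r + 4)*(r^3 + 2*r^2 - 23*r - 60) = (r + 4)^2*(r^2 - 2*r - 15) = (r + 3)*(r + 4)^2*(r - 5)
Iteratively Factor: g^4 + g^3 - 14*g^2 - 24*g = (g - 4)*(g^3 + 5*g^2 + 6*g) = (g - 4)*(g + 2)*(g^2 + 3*g) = g*(g - 4)*(g + 2)*(g + 3)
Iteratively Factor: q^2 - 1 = (q + 1)*(q - 1)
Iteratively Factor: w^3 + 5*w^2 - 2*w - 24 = (w + 3)*(w^2 + 2*w - 8) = (w - 2)*(w + 3)*(w + 4)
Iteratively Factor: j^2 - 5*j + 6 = (j - 3)*(j - 2)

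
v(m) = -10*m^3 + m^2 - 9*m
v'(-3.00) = -285.00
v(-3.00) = 306.00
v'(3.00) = -273.00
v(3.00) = -288.00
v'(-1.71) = -100.14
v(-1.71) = 68.32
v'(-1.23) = -56.85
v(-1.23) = 31.19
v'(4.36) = -570.57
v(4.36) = -849.05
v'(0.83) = -28.01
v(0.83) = -12.50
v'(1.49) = -72.62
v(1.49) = -44.27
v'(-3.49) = -381.38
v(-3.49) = 468.68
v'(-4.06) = -511.63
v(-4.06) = 722.26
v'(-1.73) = -102.25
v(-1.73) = 70.34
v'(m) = -30*m^2 + 2*m - 9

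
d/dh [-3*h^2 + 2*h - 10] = 2 - 6*h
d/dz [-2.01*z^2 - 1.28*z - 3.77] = -4.02*z - 1.28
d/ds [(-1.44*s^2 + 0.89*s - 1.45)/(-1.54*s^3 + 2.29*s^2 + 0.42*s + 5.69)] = (-2.2176*s^4 + 2.7412*s^3 - 9.3419*s^2 - 9.7462*s + 5.6731)/(2.3716*s^6 - 7.0532*s^5 + 3.9505*s^4 - 15.6016*s^3 + 26.2366*s^2 + 4.7796*s + 32.3761)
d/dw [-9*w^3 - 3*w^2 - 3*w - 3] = -27*w^2 - 6*w - 3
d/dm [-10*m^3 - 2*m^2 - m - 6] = -30*m^2 - 4*m - 1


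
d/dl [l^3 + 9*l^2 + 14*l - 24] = 3*l^2 + 18*l + 14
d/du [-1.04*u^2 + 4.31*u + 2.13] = 4.31 - 2.08*u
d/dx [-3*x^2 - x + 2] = -6*x - 1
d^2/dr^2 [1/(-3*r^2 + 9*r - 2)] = 6*(3*r^2 - 9*r - 3*(2*r - 3)^2 + 2)/(3*r^2 - 9*r + 2)^3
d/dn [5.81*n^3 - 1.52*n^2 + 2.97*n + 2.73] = 17.43*n^2 - 3.04*n + 2.97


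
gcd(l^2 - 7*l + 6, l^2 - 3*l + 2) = l - 1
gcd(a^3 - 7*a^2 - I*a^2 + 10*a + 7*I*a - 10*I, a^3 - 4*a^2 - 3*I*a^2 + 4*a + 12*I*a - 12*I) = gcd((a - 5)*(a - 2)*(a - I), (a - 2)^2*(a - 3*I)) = a - 2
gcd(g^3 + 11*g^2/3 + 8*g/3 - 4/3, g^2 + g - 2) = g + 2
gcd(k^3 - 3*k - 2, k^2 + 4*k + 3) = k + 1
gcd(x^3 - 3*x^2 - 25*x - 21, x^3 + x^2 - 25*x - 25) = x + 1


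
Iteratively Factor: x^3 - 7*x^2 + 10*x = (x - 5)*(x^2 - 2*x) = x*(x - 5)*(x - 2)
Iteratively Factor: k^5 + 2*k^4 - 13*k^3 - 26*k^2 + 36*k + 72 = (k + 3)*(k^4 - k^3 - 10*k^2 + 4*k + 24) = (k + 2)*(k + 3)*(k^3 - 3*k^2 - 4*k + 12) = (k - 3)*(k + 2)*(k + 3)*(k^2 - 4) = (k - 3)*(k - 2)*(k + 2)*(k + 3)*(k + 2)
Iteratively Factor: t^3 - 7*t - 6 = (t + 2)*(t^2 - 2*t - 3) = (t - 3)*(t + 2)*(t + 1)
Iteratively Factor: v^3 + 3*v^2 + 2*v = (v + 2)*(v^2 + v) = (v + 1)*(v + 2)*(v)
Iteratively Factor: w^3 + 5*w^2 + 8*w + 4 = (w + 1)*(w^2 + 4*w + 4) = (w + 1)*(w + 2)*(w + 2)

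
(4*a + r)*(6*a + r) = 24*a^2 + 10*a*r + r^2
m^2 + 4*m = m*(m + 4)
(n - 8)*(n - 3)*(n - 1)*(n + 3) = n^4 - 9*n^3 - n^2 + 81*n - 72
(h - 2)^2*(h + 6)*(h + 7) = h^4 + 9*h^3 - 6*h^2 - 116*h + 168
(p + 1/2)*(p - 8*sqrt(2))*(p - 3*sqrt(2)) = p^3 - 11*sqrt(2)*p^2 + p^2/2 - 11*sqrt(2)*p/2 + 48*p + 24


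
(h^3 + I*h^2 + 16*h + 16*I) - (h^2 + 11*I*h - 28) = h^3 - h^2 + I*h^2 + 16*h - 11*I*h + 28 + 16*I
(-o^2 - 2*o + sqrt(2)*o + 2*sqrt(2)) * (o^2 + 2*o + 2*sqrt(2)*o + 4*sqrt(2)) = -o^4 - 4*o^3 - sqrt(2)*o^3 - 4*sqrt(2)*o^2 - 4*sqrt(2)*o + 16*o + 16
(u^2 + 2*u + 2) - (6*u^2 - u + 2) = -5*u^2 + 3*u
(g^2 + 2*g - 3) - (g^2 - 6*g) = 8*g - 3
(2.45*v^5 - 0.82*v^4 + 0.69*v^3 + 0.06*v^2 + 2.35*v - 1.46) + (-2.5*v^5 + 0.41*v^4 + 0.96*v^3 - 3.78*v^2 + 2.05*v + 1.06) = -0.0499999999999998*v^5 - 0.41*v^4 + 1.65*v^3 - 3.72*v^2 + 4.4*v - 0.4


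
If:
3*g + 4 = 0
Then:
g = -4/3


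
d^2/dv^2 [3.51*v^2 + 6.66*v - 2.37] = 7.02000000000000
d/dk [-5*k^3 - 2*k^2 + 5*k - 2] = -15*k^2 - 4*k + 5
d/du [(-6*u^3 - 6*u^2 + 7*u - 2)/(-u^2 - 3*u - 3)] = (6*u^4 + 36*u^3 + 79*u^2 + 32*u - 27)/(u^4 + 6*u^3 + 15*u^2 + 18*u + 9)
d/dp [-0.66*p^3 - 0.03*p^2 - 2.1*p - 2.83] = -1.98*p^2 - 0.06*p - 2.1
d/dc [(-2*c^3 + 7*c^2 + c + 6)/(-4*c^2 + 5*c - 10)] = (8*c^4 - 20*c^3 + 99*c^2 - 92*c - 40)/(16*c^4 - 40*c^3 + 105*c^2 - 100*c + 100)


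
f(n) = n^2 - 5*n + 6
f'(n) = 2*n - 5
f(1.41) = 0.94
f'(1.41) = -2.18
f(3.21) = 0.25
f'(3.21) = 1.42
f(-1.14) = 13.00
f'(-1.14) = -7.28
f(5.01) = 6.05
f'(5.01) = 5.02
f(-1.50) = 15.75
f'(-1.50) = -8.00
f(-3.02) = 30.22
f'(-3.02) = -11.04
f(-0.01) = 6.05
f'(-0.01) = -5.02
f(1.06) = 1.82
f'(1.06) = -2.88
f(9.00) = 42.00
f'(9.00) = 13.00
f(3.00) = 0.00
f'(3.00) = 1.00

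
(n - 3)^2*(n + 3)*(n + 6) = n^4 + 3*n^3 - 27*n^2 - 27*n + 162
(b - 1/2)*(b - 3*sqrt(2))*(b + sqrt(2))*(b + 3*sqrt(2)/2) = b^4 - sqrt(2)*b^3/2 - b^3/2 - 12*b^2 + sqrt(2)*b^2/4 - 9*sqrt(2)*b + 6*b + 9*sqrt(2)/2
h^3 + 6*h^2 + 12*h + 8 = (h + 2)^3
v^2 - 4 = (v - 2)*(v + 2)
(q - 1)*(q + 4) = q^2 + 3*q - 4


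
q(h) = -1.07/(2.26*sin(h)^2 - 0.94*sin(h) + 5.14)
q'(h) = -1.07*(-4.52*sin(h)*cos(h) + 0.94*cos(h))/(2.26*sin(h)^2 - 0.94*sin(h) + 5.14)^2 = (4.8364*sin(h) - 1.0058)*cos(h)/(2.26*sin(h)^2 - 0.94*sin(h) + 5.14)^2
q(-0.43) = -0.18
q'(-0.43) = -0.08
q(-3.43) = -0.21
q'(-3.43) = -0.01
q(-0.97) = -0.14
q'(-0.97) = -0.05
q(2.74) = -0.21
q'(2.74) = -0.03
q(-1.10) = -0.14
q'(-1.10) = -0.04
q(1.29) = -0.17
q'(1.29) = 0.03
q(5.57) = -0.16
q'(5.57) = -0.07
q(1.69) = -0.17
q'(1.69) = -0.01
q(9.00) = -0.21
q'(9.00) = -0.03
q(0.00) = -0.21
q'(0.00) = -0.04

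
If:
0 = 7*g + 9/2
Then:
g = -9/14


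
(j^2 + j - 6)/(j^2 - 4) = (j + 3)/(j + 2)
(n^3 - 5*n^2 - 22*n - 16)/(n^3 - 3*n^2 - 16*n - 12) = (n - 8)/(n - 6)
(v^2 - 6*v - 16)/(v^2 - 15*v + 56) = (v + 2)/(v - 7)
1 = 1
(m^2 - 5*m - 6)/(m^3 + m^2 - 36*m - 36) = 1/(m + 6)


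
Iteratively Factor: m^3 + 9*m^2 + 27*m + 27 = (m + 3)*(m^2 + 6*m + 9) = (m + 3)^2*(m + 3)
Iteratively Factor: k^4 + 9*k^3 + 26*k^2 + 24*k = (k + 3)*(k^3 + 6*k^2 + 8*k) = (k + 3)*(k + 4)*(k^2 + 2*k) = (k + 2)*(k + 3)*(k + 4)*(k)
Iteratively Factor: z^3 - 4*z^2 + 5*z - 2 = (z - 2)*(z^2 - 2*z + 1) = (z - 2)*(z - 1)*(z - 1)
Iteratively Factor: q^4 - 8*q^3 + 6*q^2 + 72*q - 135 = (q - 3)*(q^3 - 5*q^2 - 9*q + 45) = (q - 3)*(q + 3)*(q^2 - 8*q + 15) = (q - 3)^2*(q + 3)*(q - 5)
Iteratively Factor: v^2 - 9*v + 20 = (v - 4)*(v - 5)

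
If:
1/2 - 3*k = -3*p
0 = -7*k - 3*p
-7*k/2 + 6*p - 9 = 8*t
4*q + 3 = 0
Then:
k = 1/20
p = -7/60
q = -3/4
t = -79/64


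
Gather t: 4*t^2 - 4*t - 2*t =4*t^2 - 6*t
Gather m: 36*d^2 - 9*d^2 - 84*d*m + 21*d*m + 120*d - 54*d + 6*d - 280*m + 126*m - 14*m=27*d^2 + 72*d + m*(-63*d - 168)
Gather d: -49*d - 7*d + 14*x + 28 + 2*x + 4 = -56*d + 16*x + 32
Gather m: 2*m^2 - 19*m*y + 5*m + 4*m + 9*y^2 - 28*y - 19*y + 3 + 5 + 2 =2*m^2 + m*(9 - 19*y) + 9*y^2 - 47*y + 10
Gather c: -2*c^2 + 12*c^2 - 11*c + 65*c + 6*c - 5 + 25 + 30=10*c^2 + 60*c + 50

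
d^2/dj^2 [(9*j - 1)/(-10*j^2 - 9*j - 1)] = 2*(-(9*j - 1)*(20*j + 9)^2 + (270*j + 71)*(10*j^2 + 9*j + 1))/(10*j^2 + 9*j + 1)^3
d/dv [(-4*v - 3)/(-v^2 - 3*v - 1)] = (4*v^2 + 12*v - (2*v + 3)*(4*v + 3) + 4)/(v^2 + 3*v + 1)^2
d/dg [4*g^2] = 8*g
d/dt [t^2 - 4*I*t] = 2*t - 4*I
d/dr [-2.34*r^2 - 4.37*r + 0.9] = -4.68*r - 4.37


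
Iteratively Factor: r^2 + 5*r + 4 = (r + 4)*(r + 1)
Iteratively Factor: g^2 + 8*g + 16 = (g + 4)*(g + 4)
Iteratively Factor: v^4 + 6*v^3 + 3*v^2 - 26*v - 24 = (v + 4)*(v^3 + 2*v^2 - 5*v - 6) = (v - 2)*(v + 4)*(v^2 + 4*v + 3) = (v - 2)*(v + 1)*(v + 4)*(v + 3)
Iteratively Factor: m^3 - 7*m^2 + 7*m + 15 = (m - 5)*(m^2 - 2*m - 3) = (m - 5)*(m - 3)*(m + 1)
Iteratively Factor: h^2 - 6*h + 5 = (h - 5)*(h - 1)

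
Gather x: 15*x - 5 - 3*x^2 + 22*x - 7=-3*x^2 + 37*x - 12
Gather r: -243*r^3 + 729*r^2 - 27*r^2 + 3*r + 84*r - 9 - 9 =-243*r^3 + 702*r^2 + 87*r - 18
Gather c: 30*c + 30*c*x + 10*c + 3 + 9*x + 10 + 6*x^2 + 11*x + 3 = c*(30*x + 40) + 6*x^2 + 20*x + 16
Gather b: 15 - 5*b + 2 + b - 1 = 16 - 4*b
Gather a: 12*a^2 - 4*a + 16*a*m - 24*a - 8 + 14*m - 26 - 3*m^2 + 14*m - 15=12*a^2 + a*(16*m - 28) - 3*m^2 + 28*m - 49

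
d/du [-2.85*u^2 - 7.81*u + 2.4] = -5.7*u - 7.81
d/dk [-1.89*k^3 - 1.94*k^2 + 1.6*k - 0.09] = -5.67*k^2 - 3.88*k + 1.6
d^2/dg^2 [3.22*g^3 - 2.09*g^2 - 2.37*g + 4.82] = 19.32*g - 4.18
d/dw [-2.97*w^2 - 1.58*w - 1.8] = -5.94*w - 1.58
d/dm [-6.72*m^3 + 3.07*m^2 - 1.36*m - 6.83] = -20.16*m^2 + 6.14*m - 1.36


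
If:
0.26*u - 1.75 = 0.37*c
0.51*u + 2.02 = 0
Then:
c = -7.51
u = -3.96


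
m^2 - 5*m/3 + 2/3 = (m - 1)*(m - 2/3)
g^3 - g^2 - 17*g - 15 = (g - 5)*(g + 1)*(g + 3)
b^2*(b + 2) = b^3 + 2*b^2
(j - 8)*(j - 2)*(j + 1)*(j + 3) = j^4 - 6*j^3 - 21*j^2 + 34*j + 48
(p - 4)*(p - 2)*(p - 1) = p^3 - 7*p^2 + 14*p - 8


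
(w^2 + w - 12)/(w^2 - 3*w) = (w + 4)/w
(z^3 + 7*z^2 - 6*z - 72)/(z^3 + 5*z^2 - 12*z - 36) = (z + 4)/(z + 2)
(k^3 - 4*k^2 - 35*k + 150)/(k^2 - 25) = (k^2 + k - 30)/(k + 5)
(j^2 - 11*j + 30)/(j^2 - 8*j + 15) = (j - 6)/(j - 3)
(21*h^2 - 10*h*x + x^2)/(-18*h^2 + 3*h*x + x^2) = (-7*h + x)/(6*h + x)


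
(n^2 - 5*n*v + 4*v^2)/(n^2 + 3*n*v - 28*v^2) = (n - v)/(n + 7*v)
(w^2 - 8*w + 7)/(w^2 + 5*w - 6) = (w - 7)/(w + 6)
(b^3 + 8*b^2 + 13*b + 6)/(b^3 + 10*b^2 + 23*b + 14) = (b^2 + 7*b + 6)/(b^2 + 9*b + 14)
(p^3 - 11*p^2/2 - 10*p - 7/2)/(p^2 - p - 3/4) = 2*(p^2 - 6*p - 7)/(2*p - 3)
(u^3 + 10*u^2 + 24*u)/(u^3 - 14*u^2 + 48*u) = (u^2 + 10*u + 24)/(u^2 - 14*u + 48)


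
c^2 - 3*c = c*(c - 3)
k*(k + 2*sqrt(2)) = k^2 + 2*sqrt(2)*k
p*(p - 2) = p^2 - 2*p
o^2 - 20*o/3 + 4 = (o - 6)*(o - 2/3)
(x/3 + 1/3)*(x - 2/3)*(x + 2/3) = x^3/3 + x^2/3 - 4*x/27 - 4/27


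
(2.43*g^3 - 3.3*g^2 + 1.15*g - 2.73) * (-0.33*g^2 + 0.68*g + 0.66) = -0.8019*g^5 + 2.7414*g^4 - 1.0197*g^3 - 0.4951*g^2 - 1.0974*g - 1.8018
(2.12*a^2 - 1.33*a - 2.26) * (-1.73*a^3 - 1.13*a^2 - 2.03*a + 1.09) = -3.6676*a^5 - 0.0947*a^4 + 1.1091*a^3 + 7.5645*a^2 + 3.1381*a - 2.4634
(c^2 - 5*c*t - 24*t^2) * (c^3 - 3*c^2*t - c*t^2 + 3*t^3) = c^5 - 8*c^4*t - 10*c^3*t^2 + 80*c^2*t^3 + 9*c*t^4 - 72*t^5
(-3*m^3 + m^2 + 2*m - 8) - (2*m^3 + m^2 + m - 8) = -5*m^3 + m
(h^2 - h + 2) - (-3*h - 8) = h^2 + 2*h + 10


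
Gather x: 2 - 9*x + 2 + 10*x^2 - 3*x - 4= 10*x^2 - 12*x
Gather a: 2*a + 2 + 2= 2*a + 4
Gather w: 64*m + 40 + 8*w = 64*m + 8*w + 40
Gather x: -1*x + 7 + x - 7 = 0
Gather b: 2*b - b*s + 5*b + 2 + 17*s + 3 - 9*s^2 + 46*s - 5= b*(7 - s) - 9*s^2 + 63*s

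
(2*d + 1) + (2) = 2*d + 3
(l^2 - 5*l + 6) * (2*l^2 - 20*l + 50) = 2*l^4 - 30*l^3 + 162*l^2 - 370*l + 300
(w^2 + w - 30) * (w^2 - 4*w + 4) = w^4 - 3*w^3 - 30*w^2 + 124*w - 120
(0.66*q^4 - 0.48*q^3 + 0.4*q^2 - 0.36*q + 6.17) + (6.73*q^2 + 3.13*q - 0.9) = 0.66*q^4 - 0.48*q^3 + 7.13*q^2 + 2.77*q + 5.27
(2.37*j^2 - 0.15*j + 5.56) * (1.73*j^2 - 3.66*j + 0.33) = 4.1001*j^4 - 8.9337*j^3 + 10.9499*j^2 - 20.3991*j + 1.8348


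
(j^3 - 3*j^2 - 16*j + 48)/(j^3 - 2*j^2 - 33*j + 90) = (j^2 - 16)/(j^2 + j - 30)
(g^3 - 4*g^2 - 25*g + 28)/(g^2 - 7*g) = g + 3 - 4/g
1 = 1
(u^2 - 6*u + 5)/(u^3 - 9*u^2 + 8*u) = (u - 5)/(u*(u - 8))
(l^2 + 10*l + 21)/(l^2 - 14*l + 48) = (l^2 + 10*l + 21)/(l^2 - 14*l + 48)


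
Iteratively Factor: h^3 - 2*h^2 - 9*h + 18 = (h - 3)*(h^2 + h - 6) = (h - 3)*(h - 2)*(h + 3)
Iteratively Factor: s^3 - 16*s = (s)*(s^2 - 16) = s*(s + 4)*(s - 4)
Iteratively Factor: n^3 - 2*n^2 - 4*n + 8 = (n + 2)*(n^2 - 4*n + 4) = (n - 2)*(n + 2)*(n - 2)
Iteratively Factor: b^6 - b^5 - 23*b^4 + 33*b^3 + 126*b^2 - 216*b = (b)*(b^5 - b^4 - 23*b^3 + 33*b^2 + 126*b - 216) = b*(b + 4)*(b^4 - 5*b^3 - 3*b^2 + 45*b - 54) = b*(b - 3)*(b + 4)*(b^3 - 2*b^2 - 9*b + 18) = b*(b - 3)^2*(b + 4)*(b^2 + b - 6) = b*(b - 3)^2*(b + 3)*(b + 4)*(b - 2)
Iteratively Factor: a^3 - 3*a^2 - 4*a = (a - 4)*(a^2 + a) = a*(a - 4)*(a + 1)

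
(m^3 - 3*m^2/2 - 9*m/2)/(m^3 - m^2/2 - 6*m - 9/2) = m/(m + 1)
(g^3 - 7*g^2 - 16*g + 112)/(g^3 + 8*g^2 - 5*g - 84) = (g^2 - 11*g + 28)/(g^2 + 4*g - 21)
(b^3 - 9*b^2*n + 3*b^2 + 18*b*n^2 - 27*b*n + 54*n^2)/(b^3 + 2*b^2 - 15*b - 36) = (b^2 - 9*b*n + 18*n^2)/(b^2 - b - 12)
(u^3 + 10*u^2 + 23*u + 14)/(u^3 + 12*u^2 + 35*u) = (u^2 + 3*u + 2)/(u*(u + 5))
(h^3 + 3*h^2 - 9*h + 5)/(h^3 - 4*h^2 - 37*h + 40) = (h - 1)/(h - 8)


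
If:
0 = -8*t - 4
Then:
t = -1/2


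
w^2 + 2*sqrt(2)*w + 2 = (w + sqrt(2))^2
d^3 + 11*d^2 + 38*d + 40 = (d + 2)*(d + 4)*(d + 5)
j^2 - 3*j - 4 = (j - 4)*(j + 1)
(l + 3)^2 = l^2 + 6*l + 9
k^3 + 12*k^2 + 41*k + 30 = (k + 1)*(k + 5)*(k + 6)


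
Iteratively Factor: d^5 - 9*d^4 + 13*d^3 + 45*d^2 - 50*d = (d + 2)*(d^4 - 11*d^3 + 35*d^2 - 25*d) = (d - 1)*(d + 2)*(d^3 - 10*d^2 + 25*d) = d*(d - 1)*(d + 2)*(d^2 - 10*d + 25) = d*(d - 5)*(d - 1)*(d + 2)*(d - 5)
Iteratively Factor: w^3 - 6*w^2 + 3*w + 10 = (w + 1)*(w^2 - 7*w + 10) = (w - 5)*(w + 1)*(w - 2)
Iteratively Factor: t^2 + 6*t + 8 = (t + 4)*(t + 2)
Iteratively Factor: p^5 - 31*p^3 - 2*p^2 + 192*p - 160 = (p - 2)*(p^4 + 2*p^3 - 27*p^2 - 56*p + 80) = (p - 2)*(p + 4)*(p^3 - 2*p^2 - 19*p + 20) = (p - 5)*(p - 2)*(p + 4)*(p^2 + 3*p - 4) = (p - 5)*(p - 2)*(p - 1)*(p + 4)*(p + 4)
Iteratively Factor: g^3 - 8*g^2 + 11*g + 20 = (g - 4)*(g^2 - 4*g - 5) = (g - 4)*(g + 1)*(g - 5)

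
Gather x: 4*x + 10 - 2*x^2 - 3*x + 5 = -2*x^2 + x + 15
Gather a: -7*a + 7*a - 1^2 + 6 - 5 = 0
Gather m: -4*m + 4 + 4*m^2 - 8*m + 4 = 4*m^2 - 12*m + 8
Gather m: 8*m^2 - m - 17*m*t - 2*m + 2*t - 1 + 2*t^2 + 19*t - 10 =8*m^2 + m*(-17*t - 3) + 2*t^2 + 21*t - 11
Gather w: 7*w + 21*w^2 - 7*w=21*w^2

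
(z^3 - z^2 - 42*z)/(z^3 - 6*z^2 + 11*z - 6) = z*(z^2 - z - 42)/(z^3 - 6*z^2 + 11*z - 6)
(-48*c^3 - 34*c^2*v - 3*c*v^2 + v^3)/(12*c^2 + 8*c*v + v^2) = (-24*c^2 - 5*c*v + v^2)/(6*c + v)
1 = 1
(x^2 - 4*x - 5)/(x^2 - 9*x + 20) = (x + 1)/(x - 4)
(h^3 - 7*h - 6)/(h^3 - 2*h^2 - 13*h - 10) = (h - 3)/(h - 5)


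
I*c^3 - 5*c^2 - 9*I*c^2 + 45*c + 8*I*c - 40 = (c - 8)*(c + 5*I)*(I*c - I)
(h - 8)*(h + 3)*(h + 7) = h^3 + 2*h^2 - 59*h - 168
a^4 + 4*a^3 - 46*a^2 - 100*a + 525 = (a - 5)*(a - 3)*(a + 5)*(a + 7)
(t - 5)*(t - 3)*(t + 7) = t^3 - t^2 - 41*t + 105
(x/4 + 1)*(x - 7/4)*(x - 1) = x^3/4 + 5*x^2/16 - 37*x/16 + 7/4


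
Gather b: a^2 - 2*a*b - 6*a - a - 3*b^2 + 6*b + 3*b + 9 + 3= a^2 - 7*a - 3*b^2 + b*(9 - 2*a) + 12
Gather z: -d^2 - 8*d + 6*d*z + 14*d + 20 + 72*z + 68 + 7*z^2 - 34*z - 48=-d^2 + 6*d + 7*z^2 + z*(6*d + 38) + 40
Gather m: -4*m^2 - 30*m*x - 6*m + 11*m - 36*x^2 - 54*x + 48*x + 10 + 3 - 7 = -4*m^2 + m*(5 - 30*x) - 36*x^2 - 6*x + 6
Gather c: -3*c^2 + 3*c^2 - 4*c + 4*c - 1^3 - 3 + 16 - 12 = 0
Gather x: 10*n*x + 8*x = x*(10*n + 8)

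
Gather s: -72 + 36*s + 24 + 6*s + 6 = 42*s - 42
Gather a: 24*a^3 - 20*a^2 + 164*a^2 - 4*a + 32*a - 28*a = 24*a^3 + 144*a^2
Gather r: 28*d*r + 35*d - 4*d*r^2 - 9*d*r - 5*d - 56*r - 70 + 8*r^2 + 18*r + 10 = 30*d + r^2*(8 - 4*d) + r*(19*d - 38) - 60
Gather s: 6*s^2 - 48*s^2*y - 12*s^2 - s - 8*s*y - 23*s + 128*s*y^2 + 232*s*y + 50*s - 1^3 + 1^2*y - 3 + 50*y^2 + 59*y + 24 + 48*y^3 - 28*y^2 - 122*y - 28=s^2*(-48*y - 6) + s*(128*y^2 + 224*y + 26) + 48*y^3 + 22*y^2 - 62*y - 8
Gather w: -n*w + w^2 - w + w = -n*w + w^2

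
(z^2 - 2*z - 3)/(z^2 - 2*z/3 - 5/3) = 3*(z - 3)/(3*z - 5)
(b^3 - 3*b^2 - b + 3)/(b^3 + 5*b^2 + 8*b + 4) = (b^2 - 4*b + 3)/(b^2 + 4*b + 4)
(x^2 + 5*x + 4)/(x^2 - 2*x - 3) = (x + 4)/(x - 3)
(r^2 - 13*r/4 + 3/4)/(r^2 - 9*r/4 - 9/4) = (4*r - 1)/(4*r + 3)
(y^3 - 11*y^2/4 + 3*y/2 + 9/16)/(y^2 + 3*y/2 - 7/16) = (16*y^3 - 44*y^2 + 24*y + 9)/(16*y^2 + 24*y - 7)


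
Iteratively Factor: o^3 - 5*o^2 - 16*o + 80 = (o + 4)*(o^2 - 9*o + 20) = (o - 5)*(o + 4)*(o - 4)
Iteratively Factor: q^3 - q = (q + 1)*(q^2 - q) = q*(q + 1)*(q - 1)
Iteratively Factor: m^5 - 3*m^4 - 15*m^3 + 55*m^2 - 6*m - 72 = (m + 1)*(m^4 - 4*m^3 - 11*m^2 + 66*m - 72) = (m - 2)*(m + 1)*(m^3 - 2*m^2 - 15*m + 36) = (m - 2)*(m + 1)*(m + 4)*(m^2 - 6*m + 9) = (m - 3)*(m - 2)*(m + 1)*(m + 4)*(m - 3)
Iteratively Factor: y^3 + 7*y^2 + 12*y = (y + 4)*(y^2 + 3*y) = (y + 3)*(y + 4)*(y)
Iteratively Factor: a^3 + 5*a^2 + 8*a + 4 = (a + 1)*(a^2 + 4*a + 4) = (a + 1)*(a + 2)*(a + 2)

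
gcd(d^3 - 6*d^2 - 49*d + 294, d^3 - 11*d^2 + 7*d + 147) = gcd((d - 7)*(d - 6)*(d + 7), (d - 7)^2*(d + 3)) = d - 7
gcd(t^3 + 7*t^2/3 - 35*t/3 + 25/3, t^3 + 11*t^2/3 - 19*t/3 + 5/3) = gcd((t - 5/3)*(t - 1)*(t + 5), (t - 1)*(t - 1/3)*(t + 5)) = t^2 + 4*t - 5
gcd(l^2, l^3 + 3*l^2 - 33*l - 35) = 1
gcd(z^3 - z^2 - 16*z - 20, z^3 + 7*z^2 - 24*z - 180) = z - 5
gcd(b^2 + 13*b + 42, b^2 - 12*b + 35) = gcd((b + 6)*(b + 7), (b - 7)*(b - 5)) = 1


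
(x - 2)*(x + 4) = x^2 + 2*x - 8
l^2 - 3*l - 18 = (l - 6)*(l + 3)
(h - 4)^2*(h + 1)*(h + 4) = h^4 - 3*h^3 - 20*h^2 + 48*h + 64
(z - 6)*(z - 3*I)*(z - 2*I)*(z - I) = z^4 - 6*z^3 - 6*I*z^3 - 11*z^2 + 36*I*z^2 + 66*z + 6*I*z - 36*I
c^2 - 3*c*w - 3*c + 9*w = (c - 3)*(c - 3*w)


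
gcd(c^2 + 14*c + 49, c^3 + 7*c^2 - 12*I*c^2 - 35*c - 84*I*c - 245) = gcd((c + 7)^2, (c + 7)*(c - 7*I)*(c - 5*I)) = c + 7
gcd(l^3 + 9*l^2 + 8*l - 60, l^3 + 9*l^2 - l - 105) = l + 5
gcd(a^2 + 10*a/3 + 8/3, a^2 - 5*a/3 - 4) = a + 4/3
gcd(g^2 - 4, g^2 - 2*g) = g - 2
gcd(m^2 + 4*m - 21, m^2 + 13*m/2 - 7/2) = m + 7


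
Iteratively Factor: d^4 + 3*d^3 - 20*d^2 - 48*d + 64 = (d + 4)*(d^3 - d^2 - 16*d + 16) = (d - 1)*(d + 4)*(d^2 - 16) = (d - 4)*(d - 1)*(d + 4)*(d + 4)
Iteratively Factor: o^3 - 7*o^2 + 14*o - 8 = (o - 1)*(o^2 - 6*o + 8) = (o - 4)*(o - 1)*(o - 2)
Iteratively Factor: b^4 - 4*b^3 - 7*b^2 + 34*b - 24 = (b - 1)*(b^3 - 3*b^2 - 10*b + 24) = (b - 2)*(b - 1)*(b^2 - b - 12) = (b - 2)*(b - 1)*(b + 3)*(b - 4)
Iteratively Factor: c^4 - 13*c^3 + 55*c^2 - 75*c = (c - 5)*(c^3 - 8*c^2 + 15*c) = c*(c - 5)*(c^2 - 8*c + 15) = c*(c - 5)^2*(c - 3)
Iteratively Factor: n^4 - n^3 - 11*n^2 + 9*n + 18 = (n - 2)*(n^3 + n^2 - 9*n - 9) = (n - 2)*(n + 1)*(n^2 - 9) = (n - 2)*(n + 1)*(n + 3)*(n - 3)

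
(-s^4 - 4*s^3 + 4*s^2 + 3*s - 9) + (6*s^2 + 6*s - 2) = -s^4 - 4*s^3 + 10*s^2 + 9*s - 11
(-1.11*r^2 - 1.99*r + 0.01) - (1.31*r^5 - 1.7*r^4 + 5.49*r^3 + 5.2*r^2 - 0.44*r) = -1.31*r^5 + 1.7*r^4 - 5.49*r^3 - 6.31*r^2 - 1.55*r + 0.01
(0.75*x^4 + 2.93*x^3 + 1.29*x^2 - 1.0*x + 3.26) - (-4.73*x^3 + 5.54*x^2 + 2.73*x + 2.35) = 0.75*x^4 + 7.66*x^3 - 4.25*x^2 - 3.73*x + 0.91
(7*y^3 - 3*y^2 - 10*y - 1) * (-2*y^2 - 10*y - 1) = -14*y^5 - 64*y^4 + 43*y^3 + 105*y^2 + 20*y + 1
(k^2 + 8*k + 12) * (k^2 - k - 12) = k^4 + 7*k^3 - 8*k^2 - 108*k - 144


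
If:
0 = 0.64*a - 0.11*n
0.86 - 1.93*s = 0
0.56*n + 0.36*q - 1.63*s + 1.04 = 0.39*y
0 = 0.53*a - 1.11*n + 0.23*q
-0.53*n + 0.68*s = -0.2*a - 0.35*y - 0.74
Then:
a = -0.16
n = -0.92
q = -4.08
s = 0.45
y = -4.28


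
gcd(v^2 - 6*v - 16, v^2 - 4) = v + 2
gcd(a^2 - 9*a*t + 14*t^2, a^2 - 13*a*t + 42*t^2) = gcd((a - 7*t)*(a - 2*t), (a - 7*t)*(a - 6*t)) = -a + 7*t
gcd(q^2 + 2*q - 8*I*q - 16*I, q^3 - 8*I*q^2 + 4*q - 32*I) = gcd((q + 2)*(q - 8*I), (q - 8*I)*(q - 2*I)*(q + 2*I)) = q - 8*I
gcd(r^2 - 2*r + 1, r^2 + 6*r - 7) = r - 1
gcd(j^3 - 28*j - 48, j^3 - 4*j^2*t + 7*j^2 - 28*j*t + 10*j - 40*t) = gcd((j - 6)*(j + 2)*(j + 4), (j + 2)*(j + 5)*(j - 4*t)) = j + 2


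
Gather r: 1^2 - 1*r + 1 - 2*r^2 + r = 2 - 2*r^2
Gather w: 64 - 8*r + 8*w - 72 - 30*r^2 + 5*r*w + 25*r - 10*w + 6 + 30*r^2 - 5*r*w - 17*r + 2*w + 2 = 0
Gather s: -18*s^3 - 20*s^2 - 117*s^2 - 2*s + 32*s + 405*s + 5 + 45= -18*s^3 - 137*s^2 + 435*s + 50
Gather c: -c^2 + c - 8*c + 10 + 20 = -c^2 - 7*c + 30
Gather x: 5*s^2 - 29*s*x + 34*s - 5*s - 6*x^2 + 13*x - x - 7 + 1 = 5*s^2 + 29*s - 6*x^2 + x*(12 - 29*s) - 6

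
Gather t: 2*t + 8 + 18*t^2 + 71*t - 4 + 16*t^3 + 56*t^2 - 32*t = 16*t^3 + 74*t^2 + 41*t + 4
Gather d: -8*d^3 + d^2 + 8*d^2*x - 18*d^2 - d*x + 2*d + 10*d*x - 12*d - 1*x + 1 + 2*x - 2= -8*d^3 + d^2*(8*x - 17) + d*(9*x - 10) + x - 1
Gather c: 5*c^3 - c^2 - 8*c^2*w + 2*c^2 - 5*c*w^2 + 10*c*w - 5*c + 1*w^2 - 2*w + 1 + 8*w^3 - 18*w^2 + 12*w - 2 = 5*c^3 + c^2*(1 - 8*w) + c*(-5*w^2 + 10*w - 5) + 8*w^3 - 17*w^2 + 10*w - 1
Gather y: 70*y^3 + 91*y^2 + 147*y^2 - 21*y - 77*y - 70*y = 70*y^3 + 238*y^2 - 168*y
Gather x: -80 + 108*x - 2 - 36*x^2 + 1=-36*x^2 + 108*x - 81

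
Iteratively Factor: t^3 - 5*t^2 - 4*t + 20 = (t - 5)*(t^2 - 4) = (t - 5)*(t - 2)*(t + 2)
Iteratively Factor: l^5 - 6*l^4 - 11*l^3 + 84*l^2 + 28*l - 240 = (l - 5)*(l^4 - l^3 - 16*l^2 + 4*l + 48) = (l - 5)*(l - 2)*(l^3 + l^2 - 14*l - 24) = (l - 5)*(l - 2)*(l + 2)*(l^2 - l - 12) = (l - 5)*(l - 4)*(l - 2)*(l + 2)*(l + 3)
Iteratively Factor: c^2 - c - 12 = (c + 3)*(c - 4)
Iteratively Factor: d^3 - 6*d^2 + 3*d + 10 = (d - 5)*(d^2 - d - 2) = (d - 5)*(d - 2)*(d + 1)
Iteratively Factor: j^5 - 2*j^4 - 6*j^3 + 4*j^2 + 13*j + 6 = (j + 1)*(j^4 - 3*j^3 - 3*j^2 + 7*j + 6) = (j + 1)^2*(j^3 - 4*j^2 + j + 6) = (j + 1)^3*(j^2 - 5*j + 6) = (j - 2)*(j + 1)^3*(j - 3)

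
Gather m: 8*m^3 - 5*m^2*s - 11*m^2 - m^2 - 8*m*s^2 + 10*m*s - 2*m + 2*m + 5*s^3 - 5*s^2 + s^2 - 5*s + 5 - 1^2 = 8*m^3 + m^2*(-5*s - 12) + m*(-8*s^2 + 10*s) + 5*s^3 - 4*s^2 - 5*s + 4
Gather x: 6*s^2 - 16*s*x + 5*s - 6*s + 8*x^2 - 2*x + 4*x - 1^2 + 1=6*s^2 - s + 8*x^2 + x*(2 - 16*s)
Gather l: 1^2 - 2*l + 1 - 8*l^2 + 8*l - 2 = -8*l^2 + 6*l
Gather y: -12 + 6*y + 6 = 6*y - 6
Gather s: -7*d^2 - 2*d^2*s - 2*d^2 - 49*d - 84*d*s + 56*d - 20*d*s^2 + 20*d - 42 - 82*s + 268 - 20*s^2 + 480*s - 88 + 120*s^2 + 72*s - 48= -9*d^2 + 27*d + s^2*(100 - 20*d) + s*(-2*d^2 - 84*d + 470) + 90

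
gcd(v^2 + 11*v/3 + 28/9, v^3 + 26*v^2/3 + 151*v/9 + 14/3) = v + 7/3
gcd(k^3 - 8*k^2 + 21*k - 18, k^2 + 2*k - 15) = k - 3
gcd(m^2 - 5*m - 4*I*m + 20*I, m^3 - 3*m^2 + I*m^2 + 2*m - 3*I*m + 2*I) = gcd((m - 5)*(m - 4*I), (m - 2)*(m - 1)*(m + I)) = 1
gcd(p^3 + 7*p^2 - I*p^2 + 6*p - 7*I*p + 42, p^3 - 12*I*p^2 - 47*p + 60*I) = p - 3*I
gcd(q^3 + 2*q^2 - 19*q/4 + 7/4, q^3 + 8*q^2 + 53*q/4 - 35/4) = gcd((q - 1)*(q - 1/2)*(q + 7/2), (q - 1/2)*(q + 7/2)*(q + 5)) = q^2 + 3*q - 7/4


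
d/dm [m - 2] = 1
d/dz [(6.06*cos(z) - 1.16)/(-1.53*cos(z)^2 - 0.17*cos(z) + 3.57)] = (-9.2718*cos(z)^2 + 3.5496*cos(z) - 21.437)*sin(z)/(2.3409*cos(z)^4 + 0.5202*cos(z)^3 - 10.8953*cos(z)^2 - 1.2138*cos(z) + 12.7449)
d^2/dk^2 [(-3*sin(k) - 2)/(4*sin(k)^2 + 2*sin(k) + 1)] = (48*sin(k)^5 + 104*sin(k)^4 - 120*sin(k)^3 - 222*sin(k)^2 - 25*sin(k) + 12)/(4*sin(k)^2 + 2*sin(k) + 1)^3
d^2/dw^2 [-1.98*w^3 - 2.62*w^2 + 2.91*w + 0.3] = -11.88*w - 5.24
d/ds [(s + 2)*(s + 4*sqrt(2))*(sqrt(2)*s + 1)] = 3*sqrt(2)*s^2 + 4*sqrt(2)*s + 18*s + 4*sqrt(2) + 18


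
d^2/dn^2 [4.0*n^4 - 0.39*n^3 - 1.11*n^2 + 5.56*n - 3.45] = 48.0*n^2 - 2.34*n - 2.22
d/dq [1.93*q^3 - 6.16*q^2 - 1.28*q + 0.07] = 5.79*q^2 - 12.32*q - 1.28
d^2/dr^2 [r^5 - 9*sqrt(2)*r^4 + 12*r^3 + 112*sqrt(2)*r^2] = 20*r^3 - 108*sqrt(2)*r^2 + 72*r + 224*sqrt(2)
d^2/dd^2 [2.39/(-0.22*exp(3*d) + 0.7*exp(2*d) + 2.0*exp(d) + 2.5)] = (2.39*(-1.32*exp(2*d) + 2.8*exp(d) + 4.0)*(-0.66*exp(2*d) + 1.4*exp(d) + 2.0)*exp(d) + (4.7322*exp(2*d) - 6.692*exp(d) - 4.78)*(-0.22*exp(3*d) + 0.7*exp(2*d) + 2.0*exp(d) + 2.5))*exp(d)/(-0.22*exp(3*d) + 0.7*exp(2*d) + 2.0*exp(d) + 2.5)^3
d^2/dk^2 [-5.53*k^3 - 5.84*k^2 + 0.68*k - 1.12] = -33.18*k - 11.68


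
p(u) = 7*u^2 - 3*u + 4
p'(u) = 14*u - 3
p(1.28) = 11.63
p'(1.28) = 14.92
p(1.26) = 11.33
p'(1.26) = 14.64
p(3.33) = 71.63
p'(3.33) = 43.62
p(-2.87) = 70.27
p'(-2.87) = -43.18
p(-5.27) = 214.22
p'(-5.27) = -76.78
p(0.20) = 3.68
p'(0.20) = -0.20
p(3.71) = 89.22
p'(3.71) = 48.94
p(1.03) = 8.34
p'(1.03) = 11.42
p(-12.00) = 1048.00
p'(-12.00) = -171.00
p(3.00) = 58.00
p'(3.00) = 39.00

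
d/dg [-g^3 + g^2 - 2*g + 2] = -3*g^2 + 2*g - 2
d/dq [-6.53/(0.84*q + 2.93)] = 5.4852/(0.84*q + 2.93)^2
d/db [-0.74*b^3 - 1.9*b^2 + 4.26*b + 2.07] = -2.22*b^2 - 3.8*b + 4.26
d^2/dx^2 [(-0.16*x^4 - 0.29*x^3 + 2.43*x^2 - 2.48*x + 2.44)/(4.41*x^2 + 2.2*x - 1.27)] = (-6.22339199999999*x^6 - 9.31392*x^5 + 0.730271999999957*x^4 - 142.517262*x^3 + 368.143182*x^2 + 55.892418*x + 44.93107)/(85.766121*x^6 + 128.35746*x^5 - 10.064061*x^4 - 63.28124*x^3 + 2.898267*x^2 + 10.64514*x - 2.048383)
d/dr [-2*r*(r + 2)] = -4*r - 4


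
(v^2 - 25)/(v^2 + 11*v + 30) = (v - 5)/(v + 6)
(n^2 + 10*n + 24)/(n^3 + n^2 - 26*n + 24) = (n + 4)/(n^2 - 5*n + 4)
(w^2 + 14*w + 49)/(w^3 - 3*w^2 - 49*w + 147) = (w + 7)/(w^2 - 10*w + 21)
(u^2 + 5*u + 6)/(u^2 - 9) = (u + 2)/(u - 3)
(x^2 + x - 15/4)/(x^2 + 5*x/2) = (x - 3/2)/x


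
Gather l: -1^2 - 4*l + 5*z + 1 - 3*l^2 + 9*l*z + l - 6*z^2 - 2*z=-3*l^2 + l*(9*z - 3) - 6*z^2 + 3*z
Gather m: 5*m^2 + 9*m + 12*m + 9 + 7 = 5*m^2 + 21*m + 16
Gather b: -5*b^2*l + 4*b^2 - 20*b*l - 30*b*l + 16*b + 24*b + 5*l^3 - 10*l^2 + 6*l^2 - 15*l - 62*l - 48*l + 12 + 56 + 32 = b^2*(4 - 5*l) + b*(40 - 50*l) + 5*l^3 - 4*l^2 - 125*l + 100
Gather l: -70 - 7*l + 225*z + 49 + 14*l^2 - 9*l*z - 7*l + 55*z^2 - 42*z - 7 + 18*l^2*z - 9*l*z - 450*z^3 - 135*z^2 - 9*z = l^2*(18*z + 14) + l*(-18*z - 14) - 450*z^3 - 80*z^2 + 174*z - 28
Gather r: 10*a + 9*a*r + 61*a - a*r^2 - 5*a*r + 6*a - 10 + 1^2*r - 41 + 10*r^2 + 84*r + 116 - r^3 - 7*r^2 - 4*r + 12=77*a - r^3 + r^2*(3 - a) + r*(4*a + 81) + 77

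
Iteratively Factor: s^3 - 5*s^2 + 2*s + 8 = (s + 1)*(s^2 - 6*s + 8) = (s - 2)*(s + 1)*(s - 4)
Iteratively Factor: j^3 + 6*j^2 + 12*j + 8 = (j + 2)*(j^2 + 4*j + 4) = (j + 2)^2*(j + 2)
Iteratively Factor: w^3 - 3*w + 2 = (w + 2)*(w^2 - 2*w + 1) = (w - 1)*(w + 2)*(w - 1)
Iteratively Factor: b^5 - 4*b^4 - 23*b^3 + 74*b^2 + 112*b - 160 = (b - 5)*(b^4 + b^3 - 18*b^2 - 16*b + 32) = (b - 5)*(b - 1)*(b^3 + 2*b^2 - 16*b - 32) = (b - 5)*(b - 1)*(b + 4)*(b^2 - 2*b - 8) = (b - 5)*(b - 4)*(b - 1)*(b + 4)*(b + 2)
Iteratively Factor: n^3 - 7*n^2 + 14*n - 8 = (n - 1)*(n^2 - 6*n + 8) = (n - 4)*(n - 1)*(n - 2)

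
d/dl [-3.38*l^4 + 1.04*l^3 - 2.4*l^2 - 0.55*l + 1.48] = -13.52*l^3 + 3.12*l^2 - 4.8*l - 0.55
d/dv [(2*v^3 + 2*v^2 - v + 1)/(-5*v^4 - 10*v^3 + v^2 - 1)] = (10*v^6 + 20*v^5 + 7*v^4 + 25*v^2 - 6*v + 1)/(25*v^8 + 100*v^7 + 90*v^6 - 20*v^5 + 11*v^4 + 20*v^3 - 2*v^2 + 1)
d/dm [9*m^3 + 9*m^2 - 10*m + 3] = 27*m^2 + 18*m - 10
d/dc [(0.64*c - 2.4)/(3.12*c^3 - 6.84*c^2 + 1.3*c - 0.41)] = (-3.9936*c^3 + 26.8416*c^2 - 32.832*c + 2.8576)/(9.7344*c^6 - 42.6816*c^5 + 54.8976*c^4 - 20.3424*c^3 + 7.2988*c^2 - 1.066*c + 0.1681)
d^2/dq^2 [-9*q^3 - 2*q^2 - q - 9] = -54*q - 4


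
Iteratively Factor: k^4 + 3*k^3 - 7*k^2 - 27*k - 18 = (k + 2)*(k^3 + k^2 - 9*k - 9) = (k + 1)*(k + 2)*(k^2 - 9) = (k - 3)*(k + 1)*(k + 2)*(k + 3)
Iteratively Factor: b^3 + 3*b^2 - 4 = (b - 1)*(b^2 + 4*b + 4) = (b - 1)*(b + 2)*(b + 2)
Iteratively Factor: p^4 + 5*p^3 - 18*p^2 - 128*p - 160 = (p + 4)*(p^3 + p^2 - 22*p - 40) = (p - 5)*(p + 4)*(p^2 + 6*p + 8) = (p - 5)*(p + 2)*(p + 4)*(p + 4)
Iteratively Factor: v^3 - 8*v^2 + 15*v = (v - 3)*(v^2 - 5*v) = v*(v - 3)*(v - 5)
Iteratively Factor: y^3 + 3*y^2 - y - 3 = (y + 1)*(y^2 + 2*y - 3) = (y + 1)*(y + 3)*(y - 1)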